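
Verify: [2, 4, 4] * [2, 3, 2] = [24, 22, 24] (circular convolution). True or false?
Recompute circular convolution of [2, 4, 4] and [2, 3, 2]: y[0] = 2×2 + 4×2 + 4×3 = 24; y[1] = 2×3 + 4×2 + 4×2 = 22; y[2] = 2×2 + 4×3 + 4×2 = 24 → [24, 22, 24]. Given [24, 22, 24] matches, so answer: Yes

Yes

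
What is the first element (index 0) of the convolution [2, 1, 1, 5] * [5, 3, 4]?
Use y[k] = Σ_i a[i]·b[k-i] at k=0. y[0] = 2×5 = 10

10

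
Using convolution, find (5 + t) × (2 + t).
Ascending coefficients: a = [5, 1], b = [2, 1]. c[0] = 5×2 = 10; c[1] = 5×1 + 1×2 = 7; c[2] = 1×1 = 1. Result coefficients: [10, 7, 1] → 10 + 7t + t^2

10 + 7t + t^2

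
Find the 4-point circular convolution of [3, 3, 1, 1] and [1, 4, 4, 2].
Use y[k] = Σ_j x[j]·h[(k-j) mod 4]. y[0] = 3×1 + 3×2 + 1×4 + 1×4 = 17; y[1] = 3×4 + 3×1 + 1×2 + 1×4 = 21; y[2] = 3×4 + 3×4 + 1×1 + 1×2 = 27; y[3] = 3×2 + 3×4 + 1×4 + 1×1 = 23. Result: [17, 21, 27, 23]

[17, 21, 27, 23]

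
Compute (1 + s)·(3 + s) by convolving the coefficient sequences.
Ascending coefficients: a = [1, 1], b = [3, 1]. c[0] = 1×3 = 3; c[1] = 1×1 + 1×3 = 4; c[2] = 1×1 = 1. Result coefficients: [3, 4, 1] → 3 + 4s + s^2

3 + 4s + s^2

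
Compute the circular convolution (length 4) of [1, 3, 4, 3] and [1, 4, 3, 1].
Use y[k] = Σ_j a[j]·b[(k-j) mod 4]. y[0] = 1×1 + 3×1 + 4×3 + 3×4 = 28; y[1] = 1×4 + 3×1 + 4×1 + 3×3 = 20; y[2] = 1×3 + 3×4 + 4×1 + 3×1 = 22; y[3] = 1×1 + 3×3 + 4×4 + 3×1 = 29. Result: [28, 20, 22, 29]

[28, 20, 22, 29]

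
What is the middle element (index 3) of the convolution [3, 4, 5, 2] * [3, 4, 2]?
Use y[k] = Σ_i a[i]·b[k-i] at k=3. y[3] = 4×2 + 5×4 + 2×3 = 34

34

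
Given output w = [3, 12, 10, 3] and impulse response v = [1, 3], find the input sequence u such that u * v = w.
Deconvolve w=[3, 12, 10, 3] by v=[1, 3]. Since v[0]=1, solve forward: u[0] = w[0] / 1 = 3; u[1] = (w[1] - 3×3) / 1 = 3; u[2] = (w[2] - 3×3) / 1 = 1. So u = [3, 3, 1]. Check by forward convolution: w[0] = 3×1 = 3; w[1] = 3×3 + 3×1 = 12; w[2] = 3×3 + 1×1 = 10; w[3] = 1×3 = 3

[3, 3, 1]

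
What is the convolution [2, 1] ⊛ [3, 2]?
y[0] = 2×3 = 6; y[1] = 2×2 + 1×3 = 7; y[2] = 1×2 = 2

[6, 7, 2]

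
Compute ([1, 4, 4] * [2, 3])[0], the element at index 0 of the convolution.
Use y[k] = Σ_i a[i]·b[k-i] at k=0. y[0] = 1×2 = 2

2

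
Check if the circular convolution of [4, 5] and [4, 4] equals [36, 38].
Recompute circular convolution of [4, 5] and [4, 4]: y[0] = 4×4 + 5×4 = 36; y[1] = 4×4 + 5×4 = 36 → [36, 36]. Compare to given [36, 38]: they differ at index 1: given 38, correct 36, so answer: No

No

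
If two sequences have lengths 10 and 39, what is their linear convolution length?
Linear/full convolution length: m + n - 1 = 10 + 39 - 1 = 48

48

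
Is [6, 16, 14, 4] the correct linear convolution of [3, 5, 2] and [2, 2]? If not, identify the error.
Recompute linear convolution of [3, 5, 2] and [2, 2]: y[0] = 3×2 = 6; y[1] = 3×2 + 5×2 = 16; y[2] = 5×2 + 2×2 = 14; y[3] = 2×2 = 4 → [6, 16, 14, 4]. Given [6, 16, 14, 4] matches, so answer: Yes

Yes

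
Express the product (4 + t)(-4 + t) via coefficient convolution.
Ascending coefficients: a = [4, 1], b = [-4, 1]. c[0] = 4×-4 = -16; c[1] = 4×1 + 1×-4 = 0; c[2] = 1×1 = 1. Result coefficients: [-16, 0, 1] → -16 + t^2

-16 + t^2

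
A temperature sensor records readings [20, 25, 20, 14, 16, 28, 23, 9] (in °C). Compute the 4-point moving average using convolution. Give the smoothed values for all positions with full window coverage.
4-point moving average kernel = [1, 1, 1, 1]. Apply in 'valid' mode (full window coverage): avg[0] = (20 + 25 + 20 + 14) / 4 = 19.75; avg[1] = (25 + 20 + 14 + 16) / 4 = 18.75; avg[2] = (20 + 14 + 16 + 28) / 4 = 19.5; avg[3] = (14 + 16 + 28 + 23) / 4 = 20.25; avg[4] = (16 + 28 + 23 + 9) / 4 = 19.0. Smoothed values: [19.75, 18.75, 19.5, 20.25, 19.0]

[19.75, 18.75, 19.5, 20.25, 19.0]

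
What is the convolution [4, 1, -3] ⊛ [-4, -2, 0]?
y[0] = 4×-4 = -16; y[1] = 4×-2 + 1×-4 = -12; y[2] = 4×0 + 1×-2 + -3×-4 = 10; y[3] = 1×0 + -3×-2 = 6; y[4] = -3×0 = 0

[-16, -12, 10, 6, 0]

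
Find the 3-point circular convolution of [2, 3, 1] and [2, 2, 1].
Use y[k] = Σ_j f[j]·g[(k-j) mod 3]. y[0] = 2×2 + 3×1 + 1×2 = 9; y[1] = 2×2 + 3×2 + 1×1 = 11; y[2] = 2×1 + 3×2 + 1×2 = 10. Result: [9, 11, 10]

[9, 11, 10]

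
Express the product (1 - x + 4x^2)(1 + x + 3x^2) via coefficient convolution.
Ascending coefficients: a = [1, -1, 4], b = [1, 1, 3]. c[0] = 1×1 = 1; c[1] = 1×1 + -1×1 = 0; c[2] = 1×3 + -1×1 + 4×1 = 6; c[3] = -1×3 + 4×1 = 1; c[4] = 4×3 = 12. Result coefficients: [1, 0, 6, 1, 12] → 1 + 6x^2 + x^3 + 12x^4

1 + 6x^2 + x^3 + 12x^4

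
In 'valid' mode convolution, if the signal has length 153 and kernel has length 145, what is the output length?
'Valid' mode counts only positions where the kernel fully overlaps the signal: m - n + 1 = 153 - 145 + 1 = 9

9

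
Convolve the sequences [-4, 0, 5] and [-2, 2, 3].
y[0] = -4×-2 = 8; y[1] = -4×2 + 0×-2 = -8; y[2] = -4×3 + 0×2 + 5×-2 = -22; y[3] = 0×3 + 5×2 = 10; y[4] = 5×3 = 15

[8, -8, -22, 10, 15]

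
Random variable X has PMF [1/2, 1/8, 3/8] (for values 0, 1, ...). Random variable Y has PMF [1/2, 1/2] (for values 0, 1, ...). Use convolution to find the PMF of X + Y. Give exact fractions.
P(X+Y=k) = Σ_i P(X=i)·P(Y=k-i) — a convolution of [1/2, 1/8, 3/8] and [1/2, 1/2]. P(X+Y=0) = (1/2)×(1/2) = 1/4; P(X+Y=1) = (1/2)×(1/2) + (1/8)×(1/2) = 1/4 + 1/16 = 5/16; P(X+Y=2) = (1/8)×(1/2) + (3/8)×(1/2) = 1/16 + 3/16 = 1/4; P(X+Y=3) = (3/8)×(1/2) = 3/16. PMF: [1/4, 5/16, 1/4, 3/16] (sums to 1 ✓)

[1/4, 5/16, 1/4, 3/16]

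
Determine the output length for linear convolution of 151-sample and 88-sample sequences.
Linear/full convolution length: m + n - 1 = 151 + 88 - 1 = 238

238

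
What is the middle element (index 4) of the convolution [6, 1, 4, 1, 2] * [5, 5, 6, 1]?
Use y[k] = Σ_i a[i]·b[k-i] at k=4. y[4] = 1×1 + 4×6 + 1×5 + 2×5 = 40

40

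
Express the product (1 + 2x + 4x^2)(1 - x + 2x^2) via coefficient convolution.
Ascending coefficients: a = [1, 2, 4], b = [1, -1, 2]. c[0] = 1×1 = 1; c[1] = 1×-1 + 2×1 = 1; c[2] = 1×2 + 2×-1 + 4×1 = 4; c[3] = 2×2 + 4×-1 = 0; c[4] = 4×2 = 8. Result coefficients: [1, 1, 4, 0, 8] → 1 + x + 4x^2 + 8x^4

1 + x + 4x^2 + 8x^4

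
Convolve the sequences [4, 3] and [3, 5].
y[0] = 4×3 = 12; y[1] = 4×5 + 3×3 = 29; y[2] = 3×5 = 15

[12, 29, 15]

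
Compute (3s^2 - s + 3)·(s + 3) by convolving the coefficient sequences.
Ascending coefficients: a = [3, -1, 3], b = [3, 1]. c[0] = 3×3 = 9; c[1] = 3×1 + -1×3 = 0; c[2] = -1×1 + 3×3 = 8; c[3] = 3×1 = 3. Result coefficients: [9, 0, 8, 3] → 3s^3 + 8s^2 + 9

3s^3 + 8s^2 + 9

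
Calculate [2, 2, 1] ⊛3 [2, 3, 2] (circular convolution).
Use y[k] = Σ_j f[j]·g[(k-j) mod 3]. y[0] = 2×2 + 2×2 + 1×3 = 11; y[1] = 2×3 + 2×2 + 1×2 = 12; y[2] = 2×2 + 2×3 + 1×2 = 12. Result: [11, 12, 12]

[11, 12, 12]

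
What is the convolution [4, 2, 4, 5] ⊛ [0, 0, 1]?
y[0] = 4×0 = 0; y[1] = 4×0 + 2×0 = 0; y[2] = 4×1 + 2×0 + 4×0 = 4; y[3] = 2×1 + 4×0 + 5×0 = 2; y[4] = 4×1 + 5×0 = 4; y[5] = 5×1 = 5

[0, 0, 4, 2, 4, 5]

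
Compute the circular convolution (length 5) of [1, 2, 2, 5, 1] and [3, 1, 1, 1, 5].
Use y[k] = Σ_j f[j]·g[(k-j) mod 5]. y[0] = 1×3 + 2×5 + 2×1 + 5×1 + 1×1 = 21; y[1] = 1×1 + 2×3 + 2×5 + 5×1 + 1×1 = 23; y[2] = 1×1 + 2×1 + 2×3 + 5×5 + 1×1 = 35; y[3] = 1×1 + 2×1 + 2×1 + 5×3 + 1×5 = 25; y[4] = 1×5 + 2×1 + 2×1 + 5×1 + 1×3 = 17. Result: [21, 23, 35, 25, 17]

[21, 23, 35, 25, 17]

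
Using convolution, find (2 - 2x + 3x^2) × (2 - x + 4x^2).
Ascending coefficients: a = [2, -2, 3], b = [2, -1, 4]. c[0] = 2×2 = 4; c[1] = 2×-1 + -2×2 = -6; c[2] = 2×4 + -2×-1 + 3×2 = 16; c[3] = -2×4 + 3×-1 = -11; c[4] = 3×4 = 12. Result coefficients: [4, -6, 16, -11, 12] → 4 - 6x + 16x^2 - 11x^3 + 12x^4

4 - 6x + 16x^2 - 11x^3 + 12x^4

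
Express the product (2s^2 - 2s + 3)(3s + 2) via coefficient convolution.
Ascending coefficients: a = [3, -2, 2], b = [2, 3]. c[0] = 3×2 = 6; c[1] = 3×3 + -2×2 = 5; c[2] = -2×3 + 2×2 = -2; c[3] = 2×3 = 6. Result coefficients: [6, 5, -2, 6] → 6s^3 - 2s^2 + 5s + 6

6s^3 - 2s^2 + 5s + 6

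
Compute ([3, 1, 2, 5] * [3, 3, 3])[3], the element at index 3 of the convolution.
Use y[k] = Σ_i a[i]·b[k-i] at k=3. y[3] = 1×3 + 2×3 + 5×3 = 24

24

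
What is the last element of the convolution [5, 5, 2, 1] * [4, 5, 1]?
Use y[k] = Σ_i a[i]·b[k-i] at k=5. y[5] = 1×1 = 1

1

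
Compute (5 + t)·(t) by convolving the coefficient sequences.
Ascending coefficients: a = [5, 1], b = [0, 1]. c[0] = 5×0 = 0; c[1] = 5×1 + 1×0 = 5; c[2] = 1×1 = 1. Result coefficients: [0, 5, 1] → 5t + t^2

5t + t^2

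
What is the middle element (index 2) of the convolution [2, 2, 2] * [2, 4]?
Use y[k] = Σ_i a[i]·b[k-i] at k=2. y[2] = 2×4 + 2×2 = 12

12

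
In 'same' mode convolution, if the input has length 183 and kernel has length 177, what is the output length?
'Same' mode returns an output with the same length as the input: 183

183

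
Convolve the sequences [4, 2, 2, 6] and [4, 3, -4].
y[0] = 4×4 = 16; y[1] = 4×3 + 2×4 = 20; y[2] = 4×-4 + 2×3 + 2×4 = -2; y[3] = 2×-4 + 2×3 + 6×4 = 22; y[4] = 2×-4 + 6×3 = 10; y[5] = 6×-4 = -24

[16, 20, -2, 22, 10, -24]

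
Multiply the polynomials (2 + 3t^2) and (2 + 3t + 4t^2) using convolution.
Ascending coefficients: a = [2, 0, 3], b = [2, 3, 4]. c[0] = 2×2 = 4; c[1] = 2×3 + 0×2 = 6; c[2] = 2×4 + 0×3 + 3×2 = 14; c[3] = 0×4 + 3×3 = 9; c[4] = 3×4 = 12. Result coefficients: [4, 6, 14, 9, 12] → 4 + 6t + 14t^2 + 9t^3 + 12t^4

4 + 6t + 14t^2 + 9t^3 + 12t^4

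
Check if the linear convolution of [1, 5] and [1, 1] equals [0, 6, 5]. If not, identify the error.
Recompute linear convolution of [1, 5] and [1, 1]: y[0] = 1×1 = 1; y[1] = 1×1 + 5×1 = 6; y[2] = 5×1 = 5 → [1, 6, 5]. Compare to given [0, 6, 5]: they differ at index 0: given 0, correct 1, so answer: No

No. Error at index 0: given 0, correct 1.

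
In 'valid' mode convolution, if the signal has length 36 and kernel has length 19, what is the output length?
'Valid' mode counts only positions where the kernel fully overlaps the signal: m - n + 1 = 36 - 19 + 1 = 18

18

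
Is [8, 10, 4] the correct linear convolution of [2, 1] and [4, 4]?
Recompute linear convolution of [2, 1] and [4, 4]: y[0] = 2×4 = 8; y[1] = 2×4 + 1×4 = 12; y[2] = 1×4 = 4 → [8, 12, 4]. Compare to given [8, 10, 4]: they differ at index 1: given 10, correct 12, so answer: No

No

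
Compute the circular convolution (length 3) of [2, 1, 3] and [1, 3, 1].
Use y[k] = Σ_j a[j]·b[(k-j) mod 3]. y[0] = 2×1 + 1×1 + 3×3 = 12; y[1] = 2×3 + 1×1 + 3×1 = 10; y[2] = 2×1 + 1×3 + 3×1 = 8. Result: [12, 10, 8]

[12, 10, 8]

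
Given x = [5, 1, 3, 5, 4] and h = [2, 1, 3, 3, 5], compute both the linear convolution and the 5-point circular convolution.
Linear: y_lin[0] = 5×2 = 10; y_lin[1] = 5×1 + 1×2 = 7; y_lin[2] = 5×3 + 1×1 + 3×2 = 22; y_lin[3] = 5×3 + 1×3 + 3×1 + 5×2 = 31; y_lin[4] = 5×5 + 1×3 + 3×3 + 5×1 + 4×2 = 50; y_lin[5] = 1×5 + 3×3 + 5×3 + 4×1 = 33; y_lin[6] = 3×5 + 5×3 + 4×3 = 42; y_lin[7] = 5×5 + 4×3 = 37; y_lin[8] = 4×5 = 20 → [10, 7, 22, 31, 50, 33, 42, 37, 20]. Circular (length 5): y[0] = 5×2 + 1×5 + 3×3 + 5×3 + 4×1 = 43; y[1] = 5×1 + 1×2 + 3×5 + 5×3 + 4×3 = 49; y[2] = 5×3 + 1×1 + 3×2 + 5×5 + 4×3 = 59; y[3] = 5×3 + 1×3 + 3×1 + 5×2 + 4×5 = 51; y[4] = 5×5 + 1×3 + 3×3 + 5×1 + 4×2 = 50 → [43, 49, 59, 51, 50]

Linear: [10, 7, 22, 31, 50, 33, 42, 37, 20], Circular: [43, 49, 59, 51, 50]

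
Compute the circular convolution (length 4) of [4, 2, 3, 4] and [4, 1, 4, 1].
Use y[k] = Σ_j s[j]·t[(k-j) mod 4]. y[0] = 4×4 + 2×1 + 3×4 + 4×1 = 34; y[1] = 4×1 + 2×4 + 3×1 + 4×4 = 31; y[2] = 4×4 + 2×1 + 3×4 + 4×1 = 34; y[3] = 4×1 + 2×4 + 3×1 + 4×4 = 31. Result: [34, 31, 34, 31]

[34, 31, 34, 31]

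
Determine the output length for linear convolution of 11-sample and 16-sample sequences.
Linear/full convolution length: m + n - 1 = 11 + 16 - 1 = 26

26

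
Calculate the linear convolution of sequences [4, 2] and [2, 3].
y[0] = 4×2 = 8; y[1] = 4×3 + 2×2 = 16; y[2] = 2×3 = 6

[8, 16, 6]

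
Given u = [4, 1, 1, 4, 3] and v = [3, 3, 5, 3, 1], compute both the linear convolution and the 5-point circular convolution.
Linear: y_lin[0] = 4×3 = 12; y_lin[1] = 4×3 + 1×3 = 15; y_lin[2] = 4×5 + 1×3 + 1×3 = 26; y_lin[3] = 4×3 + 1×5 + 1×3 + 4×3 = 32; y_lin[4] = 4×1 + 1×3 + 1×5 + 4×3 + 3×3 = 33; y_lin[5] = 1×1 + 1×3 + 4×5 + 3×3 = 33; y_lin[6] = 1×1 + 4×3 + 3×5 = 28; y_lin[7] = 4×1 + 3×3 = 13; y_lin[8] = 3×1 = 3 → [12, 15, 26, 32, 33, 33, 28, 13, 3]. Circular (length 5): y[0] = 4×3 + 1×1 + 1×3 + 4×5 + 3×3 = 45; y[1] = 4×3 + 1×3 + 1×1 + 4×3 + 3×5 = 43; y[2] = 4×5 + 1×3 + 1×3 + 4×1 + 3×3 = 39; y[3] = 4×3 + 1×5 + 1×3 + 4×3 + 3×1 = 35; y[4] = 4×1 + 1×3 + 1×5 + 4×3 + 3×3 = 33 → [45, 43, 39, 35, 33]

Linear: [12, 15, 26, 32, 33, 33, 28, 13, 3], Circular: [45, 43, 39, 35, 33]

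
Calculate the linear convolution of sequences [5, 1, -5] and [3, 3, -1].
y[0] = 5×3 = 15; y[1] = 5×3 + 1×3 = 18; y[2] = 5×-1 + 1×3 + -5×3 = -17; y[3] = 1×-1 + -5×3 = -16; y[4] = -5×-1 = 5

[15, 18, -17, -16, 5]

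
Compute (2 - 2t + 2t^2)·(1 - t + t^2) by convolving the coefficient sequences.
Ascending coefficients: a = [2, -2, 2], b = [1, -1, 1]. c[0] = 2×1 = 2; c[1] = 2×-1 + -2×1 = -4; c[2] = 2×1 + -2×-1 + 2×1 = 6; c[3] = -2×1 + 2×-1 = -4; c[4] = 2×1 = 2. Result coefficients: [2, -4, 6, -4, 2] → 2 - 4t + 6t^2 - 4t^3 + 2t^4

2 - 4t + 6t^2 - 4t^3 + 2t^4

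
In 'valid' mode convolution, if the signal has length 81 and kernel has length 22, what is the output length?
'Valid' mode counts only positions where the kernel fully overlaps the signal: m - n + 1 = 81 - 22 + 1 = 60

60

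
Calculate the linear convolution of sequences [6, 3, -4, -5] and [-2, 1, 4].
y[0] = 6×-2 = -12; y[1] = 6×1 + 3×-2 = 0; y[2] = 6×4 + 3×1 + -4×-2 = 35; y[3] = 3×4 + -4×1 + -5×-2 = 18; y[4] = -4×4 + -5×1 = -21; y[5] = -5×4 = -20

[-12, 0, 35, 18, -21, -20]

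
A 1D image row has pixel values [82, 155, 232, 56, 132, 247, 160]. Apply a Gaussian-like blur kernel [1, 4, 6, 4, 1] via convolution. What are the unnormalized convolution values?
Convolve image row [82, 155, 232, 56, 132, 247, 160] with kernel [1, 4, 6, 4, 1]: y[0] = 82×1 = 82; y[1] = 82×4 + 155×1 = 483; y[2] = 82×6 + 155×4 + 232×1 = 1344; y[3] = 82×4 + 155×6 + 232×4 + 56×1 = 2242; y[4] = 82×1 + 155×4 + 232×6 + 56×4 + 132×1 = 2450; y[5] = 155×1 + 232×4 + 56×6 + 132×4 + 247×1 = 2194; y[6] = 232×1 + 56×4 + 132×6 + 247×4 + 160×1 = 2396; y[7] = 56×1 + 132×4 + 247×6 + 160×4 = 2706; y[8] = 132×1 + 247×4 + 160×6 = 2080; y[9] = 247×1 + 160×4 = 887; y[10] = 160×1 = 160 → [82, 483, 1344, 2242, 2450, 2194, 2396, 2706, 2080, 887, 160]. Normalization factor = sum(kernel) = 16.

[82, 483, 1344, 2242, 2450, 2194, 2396, 2706, 2080, 887, 160]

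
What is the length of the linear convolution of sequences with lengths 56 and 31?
Linear/full convolution length: m + n - 1 = 56 + 31 - 1 = 86

86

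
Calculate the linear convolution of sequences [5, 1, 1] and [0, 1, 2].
y[0] = 5×0 = 0; y[1] = 5×1 + 1×0 = 5; y[2] = 5×2 + 1×1 + 1×0 = 11; y[3] = 1×2 + 1×1 = 3; y[4] = 1×2 = 2

[0, 5, 11, 3, 2]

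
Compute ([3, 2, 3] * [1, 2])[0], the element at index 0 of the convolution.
Use y[k] = Σ_i a[i]·b[k-i] at k=0. y[0] = 3×1 = 3

3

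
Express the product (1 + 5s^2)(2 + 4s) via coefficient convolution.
Ascending coefficients: a = [1, 0, 5], b = [2, 4]. c[0] = 1×2 = 2; c[1] = 1×4 + 0×2 = 4; c[2] = 0×4 + 5×2 = 10; c[3] = 5×4 = 20. Result coefficients: [2, 4, 10, 20] → 2 + 4s + 10s^2 + 20s^3

2 + 4s + 10s^2 + 20s^3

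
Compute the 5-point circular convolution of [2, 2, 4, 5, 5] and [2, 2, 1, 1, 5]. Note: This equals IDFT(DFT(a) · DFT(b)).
Either evaluate y[k] = Σ_j a[j]·b[(k-j) mod 5] directly, or use IDFT(DFT(a) · DFT(b)). y[0] = 2×2 + 2×5 + 4×1 + 5×1 + 5×2 = 33; y[1] = 2×2 + 2×2 + 4×5 + 5×1 + 5×1 = 38; y[2] = 2×1 + 2×2 + 4×2 + 5×5 + 5×1 = 44; y[3] = 2×1 + 2×1 + 4×2 + 5×2 + 5×5 = 47; y[4] = 2×5 + 2×1 + 4×1 + 5×2 + 5×2 = 36. Result: [33, 38, 44, 47, 36]

[33, 38, 44, 47, 36]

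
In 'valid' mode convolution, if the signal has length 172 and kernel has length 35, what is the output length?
'Valid' mode counts only positions where the kernel fully overlaps the signal: m - n + 1 = 172 - 35 + 1 = 138

138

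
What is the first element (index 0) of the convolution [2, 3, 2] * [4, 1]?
Use y[k] = Σ_i a[i]·b[k-i] at k=0. y[0] = 2×4 = 8

8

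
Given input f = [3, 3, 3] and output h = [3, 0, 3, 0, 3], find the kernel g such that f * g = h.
Output length 5 = len(f) + len(g) - 1 ⇒ len(g) = 3. Solve g forward using g[k] = (h[k] - Σ_{i≥1} f[i]·g[k-i]) / f[0]: g[0] = h[0] / f[0] = 3 / 3 = 1; g[1] = (h[1] - 3×1) / f[0] = (0 - 3×1) / 3 = -1; g[2] = (h[2] - 3×-1 - 3×1) / f[0] = (3 - 3×-1 - 3×1) / 3 = 1. So g = [1, -1, 1]. Forward-check [3, 3, 3] * [1, -1, 1]: h[0] = 3×1 = 3; h[1] = 3×-1 + 3×1 = 0; h[2] = 3×1 + 3×-1 + 3×1 = 3; h[3] = 3×1 + 3×-1 = 0; h[4] = 3×1 = 3 → [3, 0, 3, 0, 3] ✓

[1, -1, 1]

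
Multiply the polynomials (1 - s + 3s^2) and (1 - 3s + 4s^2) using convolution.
Ascending coefficients: a = [1, -1, 3], b = [1, -3, 4]. c[0] = 1×1 = 1; c[1] = 1×-3 + -1×1 = -4; c[2] = 1×4 + -1×-3 + 3×1 = 10; c[3] = -1×4 + 3×-3 = -13; c[4] = 3×4 = 12. Result coefficients: [1, -4, 10, -13, 12] → 1 - 4s + 10s^2 - 13s^3 + 12s^4

1 - 4s + 10s^2 - 13s^3 + 12s^4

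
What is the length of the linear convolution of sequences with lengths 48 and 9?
Linear/full convolution length: m + n - 1 = 48 + 9 - 1 = 56

56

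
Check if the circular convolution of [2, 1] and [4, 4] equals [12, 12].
Recompute circular convolution of [2, 1] and [4, 4]: y[0] = 2×4 + 1×4 = 12; y[1] = 2×4 + 1×4 = 12 → [12, 12]. Given [12, 12] matches, so answer: Yes

Yes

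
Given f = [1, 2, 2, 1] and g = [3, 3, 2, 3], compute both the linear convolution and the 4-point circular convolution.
Linear: y_lin[0] = 1×3 = 3; y_lin[1] = 1×3 + 2×3 = 9; y_lin[2] = 1×2 + 2×3 + 2×3 = 14; y_lin[3] = 1×3 + 2×2 + 2×3 + 1×3 = 16; y_lin[4] = 2×3 + 2×2 + 1×3 = 13; y_lin[5] = 2×3 + 1×2 = 8; y_lin[6] = 1×3 = 3 → [3, 9, 14, 16, 13, 8, 3]. Circular (length 4): y[0] = 1×3 + 2×3 + 2×2 + 1×3 = 16; y[1] = 1×3 + 2×3 + 2×3 + 1×2 = 17; y[2] = 1×2 + 2×3 + 2×3 + 1×3 = 17; y[3] = 1×3 + 2×2 + 2×3 + 1×3 = 16 → [16, 17, 17, 16]

Linear: [3, 9, 14, 16, 13, 8, 3], Circular: [16, 17, 17, 16]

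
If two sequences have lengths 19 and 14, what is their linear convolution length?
Linear/full convolution length: m + n - 1 = 19 + 14 - 1 = 32

32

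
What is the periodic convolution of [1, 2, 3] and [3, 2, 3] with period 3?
Use y[k] = Σ_j a[j]·b[(k-j) mod 3]. y[0] = 1×3 + 2×3 + 3×2 = 15; y[1] = 1×2 + 2×3 + 3×3 = 17; y[2] = 1×3 + 2×2 + 3×3 = 16. Result: [15, 17, 16]

[15, 17, 16]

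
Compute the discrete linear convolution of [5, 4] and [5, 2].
y[0] = 5×5 = 25; y[1] = 5×2 + 4×5 = 30; y[2] = 4×2 = 8

[25, 30, 8]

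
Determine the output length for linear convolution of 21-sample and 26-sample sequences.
Linear/full convolution length: m + n - 1 = 21 + 26 - 1 = 46

46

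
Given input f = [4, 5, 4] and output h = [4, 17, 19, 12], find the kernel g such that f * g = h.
Output length 4 = len(f) + len(g) - 1 ⇒ len(g) = 2. Solve g forward using g[k] = (h[k] - Σ_{i≥1} f[i]·g[k-i]) / f[0]: g[0] = h[0] / f[0] = 4 / 4 = 1; g[1] = (h[1] - 5×1) / f[0] = (17 - 5×1) / 4 = 3. So g = [1, 3]. Forward-check [4, 5, 4] * [1, 3]: h[0] = 4×1 = 4; h[1] = 4×3 + 5×1 = 17; h[2] = 5×3 + 4×1 = 19; h[3] = 4×3 = 12 → [4, 17, 19, 12] ✓

[1, 3]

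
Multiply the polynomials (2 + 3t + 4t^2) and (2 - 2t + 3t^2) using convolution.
Ascending coefficients: a = [2, 3, 4], b = [2, -2, 3]. c[0] = 2×2 = 4; c[1] = 2×-2 + 3×2 = 2; c[2] = 2×3 + 3×-2 + 4×2 = 8; c[3] = 3×3 + 4×-2 = 1; c[4] = 4×3 = 12. Result coefficients: [4, 2, 8, 1, 12] → 4 + 2t + 8t^2 + t^3 + 12t^4

4 + 2t + 8t^2 + t^3 + 12t^4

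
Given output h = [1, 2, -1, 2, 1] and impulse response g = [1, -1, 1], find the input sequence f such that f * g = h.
Deconvolve h=[1, 2, -1, 2, 1] by g=[1, -1, 1]. Since g[0]=1, solve forward: f[0] = h[0] / 1 = 1; f[1] = (h[1] - 1×-1) / 1 = 3; f[2] = (h[2] - 3×-1 - 1×1) / 1 = 1. So f = [1, 3, 1]. Check by forward convolution: h[0] = 1×1 = 1; h[1] = 1×-1 + 3×1 = 2; h[2] = 1×1 + 3×-1 + 1×1 = -1; h[3] = 3×1 + 1×-1 = 2; h[4] = 1×1 = 1

[1, 3, 1]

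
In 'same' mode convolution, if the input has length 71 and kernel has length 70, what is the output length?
'Same' mode returns an output with the same length as the input: 71

71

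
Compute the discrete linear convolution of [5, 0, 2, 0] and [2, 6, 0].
y[0] = 5×2 = 10; y[1] = 5×6 + 0×2 = 30; y[2] = 5×0 + 0×6 + 2×2 = 4; y[3] = 0×0 + 2×6 + 0×2 = 12; y[4] = 2×0 + 0×6 = 0; y[5] = 0×0 = 0

[10, 30, 4, 12, 0, 0]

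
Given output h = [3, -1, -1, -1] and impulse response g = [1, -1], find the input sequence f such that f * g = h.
Deconvolve h=[3, -1, -1, -1] by g=[1, -1]. Since g[0]=1, solve forward: f[0] = h[0] / 1 = 3; f[1] = (h[1] - 3×-1) / 1 = 2; f[2] = (h[2] - 2×-1) / 1 = 1. So f = [3, 2, 1]. Check by forward convolution: h[0] = 3×1 = 3; h[1] = 3×-1 + 2×1 = -1; h[2] = 2×-1 + 1×1 = -1; h[3] = 1×-1 = -1

[3, 2, 1]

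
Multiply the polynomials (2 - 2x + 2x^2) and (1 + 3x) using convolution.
Ascending coefficients: a = [2, -2, 2], b = [1, 3]. c[0] = 2×1 = 2; c[1] = 2×3 + -2×1 = 4; c[2] = -2×3 + 2×1 = -4; c[3] = 2×3 = 6. Result coefficients: [2, 4, -4, 6] → 2 + 4x - 4x^2 + 6x^3

2 + 4x - 4x^2 + 6x^3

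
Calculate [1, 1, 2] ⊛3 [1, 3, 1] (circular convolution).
Use y[k] = Σ_j x[j]·h[(k-j) mod 3]. y[0] = 1×1 + 1×1 + 2×3 = 8; y[1] = 1×3 + 1×1 + 2×1 = 6; y[2] = 1×1 + 1×3 + 2×1 = 6. Result: [8, 6, 6]

[8, 6, 6]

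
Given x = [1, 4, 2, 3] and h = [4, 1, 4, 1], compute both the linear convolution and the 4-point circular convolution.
Linear: y_lin[0] = 1×4 = 4; y_lin[1] = 1×1 + 4×4 = 17; y_lin[2] = 1×4 + 4×1 + 2×4 = 16; y_lin[3] = 1×1 + 4×4 + 2×1 + 3×4 = 31; y_lin[4] = 4×1 + 2×4 + 3×1 = 15; y_lin[5] = 2×1 + 3×4 = 14; y_lin[6] = 3×1 = 3 → [4, 17, 16, 31, 15, 14, 3]. Circular (length 4): y[0] = 1×4 + 4×1 + 2×4 + 3×1 = 19; y[1] = 1×1 + 4×4 + 2×1 + 3×4 = 31; y[2] = 1×4 + 4×1 + 2×4 + 3×1 = 19; y[3] = 1×1 + 4×4 + 2×1 + 3×4 = 31 → [19, 31, 19, 31]

Linear: [4, 17, 16, 31, 15, 14, 3], Circular: [19, 31, 19, 31]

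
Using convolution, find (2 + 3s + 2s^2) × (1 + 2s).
Ascending coefficients: a = [2, 3, 2], b = [1, 2]. c[0] = 2×1 = 2; c[1] = 2×2 + 3×1 = 7; c[2] = 3×2 + 2×1 = 8; c[3] = 2×2 = 4. Result coefficients: [2, 7, 8, 4] → 2 + 7s + 8s^2 + 4s^3

2 + 7s + 8s^2 + 4s^3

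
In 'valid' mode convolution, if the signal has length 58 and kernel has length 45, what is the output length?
'Valid' mode counts only positions where the kernel fully overlaps the signal: m - n + 1 = 58 - 45 + 1 = 14

14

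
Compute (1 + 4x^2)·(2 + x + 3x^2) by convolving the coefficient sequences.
Ascending coefficients: a = [1, 0, 4], b = [2, 1, 3]. c[0] = 1×2 = 2; c[1] = 1×1 + 0×2 = 1; c[2] = 1×3 + 0×1 + 4×2 = 11; c[3] = 0×3 + 4×1 = 4; c[4] = 4×3 = 12. Result coefficients: [2, 1, 11, 4, 12] → 2 + x + 11x^2 + 4x^3 + 12x^4

2 + x + 11x^2 + 4x^3 + 12x^4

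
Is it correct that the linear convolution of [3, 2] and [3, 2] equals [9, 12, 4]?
Recompute linear convolution of [3, 2] and [3, 2]: y[0] = 3×3 = 9; y[1] = 3×2 + 2×3 = 12; y[2] = 2×2 = 4 → [9, 12, 4]. Given [9, 12, 4] matches, so answer: Yes

Yes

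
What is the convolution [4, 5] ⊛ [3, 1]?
y[0] = 4×3 = 12; y[1] = 4×1 + 5×3 = 19; y[2] = 5×1 = 5

[12, 19, 5]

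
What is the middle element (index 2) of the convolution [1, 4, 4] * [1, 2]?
Use y[k] = Σ_i a[i]·b[k-i] at k=2. y[2] = 4×2 + 4×1 = 12

12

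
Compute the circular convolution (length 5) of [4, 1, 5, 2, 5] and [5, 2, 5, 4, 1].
Use y[k] = Σ_j s[j]·t[(k-j) mod 5]. y[0] = 4×5 + 1×1 + 5×4 + 2×5 + 5×2 = 61; y[1] = 4×2 + 1×5 + 5×1 + 2×4 + 5×5 = 51; y[2] = 4×5 + 1×2 + 5×5 + 2×1 + 5×4 = 69; y[3] = 4×4 + 1×5 + 5×2 + 2×5 + 5×1 = 46; y[4] = 4×1 + 1×4 + 5×5 + 2×2 + 5×5 = 62. Result: [61, 51, 69, 46, 62]

[61, 51, 69, 46, 62]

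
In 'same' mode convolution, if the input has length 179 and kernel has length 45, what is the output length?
'Same' mode returns an output with the same length as the input: 179

179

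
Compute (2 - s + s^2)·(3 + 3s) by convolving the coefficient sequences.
Ascending coefficients: a = [2, -1, 1], b = [3, 3]. c[0] = 2×3 = 6; c[1] = 2×3 + -1×3 = 3; c[2] = -1×3 + 1×3 = 0; c[3] = 1×3 = 3. Result coefficients: [6, 3, 0, 3] → 6 + 3s + 3s^3

6 + 3s + 3s^3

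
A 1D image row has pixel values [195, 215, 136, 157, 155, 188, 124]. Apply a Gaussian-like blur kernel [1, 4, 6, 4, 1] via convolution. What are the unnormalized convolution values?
Convolve image row [195, 215, 136, 157, 155, 188, 124] with kernel [1, 4, 6, 4, 1]: y[0] = 195×1 = 195; y[1] = 195×4 + 215×1 = 995; y[2] = 195×6 + 215×4 + 136×1 = 2166; y[3] = 195×4 + 215×6 + 136×4 + 157×1 = 2771; y[4] = 195×1 + 215×4 + 136×6 + 157×4 + 155×1 = 2654; y[5] = 215×1 + 136×4 + 157×6 + 155×4 + 188×1 = 2509; y[6] = 136×1 + 157×4 + 155×6 + 188×4 + 124×1 = 2570; y[7] = 157×1 + 155×4 + 188×6 + 124×4 = 2401; y[8] = 155×1 + 188×4 + 124×6 = 1651; y[9] = 188×1 + 124×4 = 684; y[10] = 124×1 = 124 → [195, 995, 2166, 2771, 2654, 2509, 2570, 2401, 1651, 684, 124]. Normalization factor = sum(kernel) = 16.

[195, 995, 2166, 2771, 2654, 2509, 2570, 2401, 1651, 684, 124]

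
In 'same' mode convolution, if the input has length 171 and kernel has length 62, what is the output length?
'Same' mode returns an output with the same length as the input: 171

171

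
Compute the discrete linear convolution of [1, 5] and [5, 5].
y[0] = 1×5 = 5; y[1] = 1×5 + 5×5 = 30; y[2] = 5×5 = 25

[5, 30, 25]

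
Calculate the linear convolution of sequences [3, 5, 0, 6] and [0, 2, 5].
y[0] = 3×0 = 0; y[1] = 3×2 + 5×0 = 6; y[2] = 3×5 + 5×2 + 0×0 = 25; y[3] = 5×5 + 0×2 + 6×0 = 25; y[4] = 0×5 + 6×2 = 12; y[5] = 6×5 = 30

[0, 6, 25, 25, 12, 30]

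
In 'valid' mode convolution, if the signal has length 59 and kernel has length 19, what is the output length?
'Valid' mode counts only positions where the kernel fully overlaps the signal: m - n + 1 = 59 - 19 + 1 = 41

41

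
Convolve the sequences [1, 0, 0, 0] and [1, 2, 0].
y[0] = 1×1 = 1; y[1] = 1×2 + 0×1 = 2; y[2] = 1×0 + 0×2 + 0×1 = 0; y[3] = 0×0 + 0×2 + 0×1 = 0; y[4] = 0×0 + 0×2 = 0; y[5] = 0×0 = 0

[1, 2, 0, 0, 0, 0]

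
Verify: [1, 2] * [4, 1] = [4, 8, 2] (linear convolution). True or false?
Recompute linear convolution of [1, 2] and [4, 1]: y[0] = 1×4 = 4; y[1] = 1×1 + 2×4 = 9; y[2] = 2×1 = 2 → [4, 9, 2]. Compare to given [4, 8, 2]: they differ at index 1: given 8, correct 9, so answer: No

No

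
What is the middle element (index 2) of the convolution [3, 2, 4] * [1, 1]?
Use y[k] = Σ_i a[i]·b[k-i] at k=2. y[2] = 2×1 + 4×1 = 6

6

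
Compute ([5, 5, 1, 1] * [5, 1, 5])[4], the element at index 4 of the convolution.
Use y[k] = Σ_i a[i]·b[k-i] at k=4. y[4] = 1×5 + 1×1 = 6

6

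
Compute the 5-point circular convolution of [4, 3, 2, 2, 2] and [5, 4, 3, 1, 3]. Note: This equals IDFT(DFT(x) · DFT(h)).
Either evaluate y[k] = Σ_j x[j]·h[(k-j) mod 5] directly, or use IDFT(DFT(x) · DFT(h)). y[0] = 4×5 + 3×3 + 2×1 + 2×3 + 2×4 = 45; y[1] = 4×4 + 3×5 + 2×3 + 2×1 + 2×3 = 45; y[2] = 4×3 + 3×4 + 2×5 + 2×3 + 2×1 = 42; y[3] = 4×1 + 3×3 + 2×4 + 2×5 + 2×3 = 37; y[4] = 4×3 + 3×1 + 2×3 + 2×4 + 2×5 = 39. Result: [45, 45, 42, 37, 39]

[45, 45, 42, 37, 39]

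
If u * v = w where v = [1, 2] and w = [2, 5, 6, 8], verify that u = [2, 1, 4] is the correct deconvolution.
Forward-compute [2, 1, 4] * [1, 2]: w[0] = 2×1 = 2; w[1] = 2×2 + 1×1 = 5; w[2] = 1×2 + 4×1 = 6; w[3] = 4×2 = 8 → [2, 5, 6, 8]. Matches given w = [2, 5, 6, 8], so verified.

Verified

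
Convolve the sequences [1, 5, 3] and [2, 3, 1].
y[0] = 1×2 = 2; y[1] = 1×3 + 5×2 = 13; y[2] = 1×1 + 5×3 + 3×2 = 22; y[3] = 5×1 + 3×3 = 14; y[4] = 3×1 = 3

[2, 13, 22, 14, 3]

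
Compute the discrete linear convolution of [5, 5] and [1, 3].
y[0] = 5×1 = 5; y[1] = 5×3 + 5×1 = 20; y[2] = 5×3 = 15

[5, 20, 15]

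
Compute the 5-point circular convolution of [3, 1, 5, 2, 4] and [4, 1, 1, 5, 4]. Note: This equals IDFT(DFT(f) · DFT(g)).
Either evaluate y[k] = Σ_j f[j]·g[(k-j) mod 5] directly, or use IDFT(DFT(f) · DFT(g)). y[0] = 3×4 + 1×4 + 5×5 + 2×1 + 4×1 = 47; y[1] = 3×1 + 1×4 + 5×4 + 2×5 + 4×1 = 41; y[2] = 3×1 + 1×1 + 5×4 + 2×4 + 4×5 = 52; y[3] = 3×5 + 1×1 + 5×1 + 2×4 + 4×4 = 45; y[4] = 3×4 + 1×5 + 5×1 + 2×1 + 4×4 = 40. Result: [47, 41, 52, 45, 40]

[47, 41, 52, 45, 40]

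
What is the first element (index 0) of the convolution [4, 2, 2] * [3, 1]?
Use y[k] = Σ_i a[i]·b[k-i] at k=0. y[0] = 4×3 = 12

12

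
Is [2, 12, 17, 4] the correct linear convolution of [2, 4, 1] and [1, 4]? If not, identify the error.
Recompute linear convolution of [2, 4, 1] and [1, 4]: y[0] = 2×1 = 2; y[1] = 2×4 + 4×1 = 12; y[2] = 4×4 + 1×1 = 17; y[3] = 1×4 = 4 → [2, 12, 17, 4]. Given [2, 12, 17, 4] matches, so answer: Yes

Yes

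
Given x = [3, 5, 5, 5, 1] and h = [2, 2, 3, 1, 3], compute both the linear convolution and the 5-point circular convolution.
Linear: y_lin[0] = 3×2 = 6; y_lin[1] = 3×2 + 5×2 = 16; y_lin[2] = 3×3 + 5×2 + 5×2 = 29; y_lin[3] = 3×1 + 5×3 + 5×2 + 5×2 = 38; y_lin[4] = 3×3 + 5×1 + 5×3 + 5×2 + 1×2 = 41; y_lin[5] = 5×3 + 5×1 + 5×3 + 1×2 = 37; y_lin[6] = 5×3 + 5×1 + 1×3 = 23; y_lin[7] = 5×3 + 1×1 = 16; y_lin[8] = 1×3 = 3 → [6, 16, 29, 38, 41, 37, 23, 16, 3]. Circular (length 5): y[0] = 3×2 + 5×3 + 5×1 + 5×3 + 1×2 = 43; y[1] = 3×2 + 5×2 + 5×3 + 5×1 + 1×3 = 39; y[2] = 3×3 + 5×2 + 5×2 + 5×3 + 1×1 = 45; y[3] = 3×1 + 5×3 + 5×2 + 5×2 + 1×3 = 41; y[4] = 3×3 + 5×1 + 5×3 + 5×2 + 1×2 = 41 → [43, 39, 45, 41, 41]

Linear: [6, 16, 29, 38, 41, 37, 23, 16, 3], Circular: [43, 39, 45, 41, 41]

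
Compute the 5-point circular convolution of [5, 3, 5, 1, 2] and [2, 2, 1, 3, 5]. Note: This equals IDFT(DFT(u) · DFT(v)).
Either evaluate y[k] = Σ_j u[j]·v[(k-j) mod 5] directly, or use IDFT(DFT(u) · DFT(v)). y[0] = 5×2 + 3×5 + 5×3 + 1×1 + 2×2 = 45; y[1] = 5×2 + 3×2 + 5×5 + 1×3 + 2×1 = 46; y[2] = 5×1 + 3×2 + 5×2 + 1×5 + 2×3 = 32; y[3] = 5×3 + 3×1 + 5×2 + 1×2 + 2×5 = 40; y[4] = 5×5 + 3×3 + 5×1 + 1×2 + 2×2 = 45. Result: [45, 46, 32, 40, 45]

[45, 46, 32, 40, 45]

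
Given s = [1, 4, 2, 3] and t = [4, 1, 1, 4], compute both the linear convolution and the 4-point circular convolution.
Linear: y_lin[0] = 1×4 = 4; y_lin[1] = 1×1 + 4×4 = 17; y_lin[2] = 1×1 + 4×1 + 2×4 = 13; y_lin[3] = 1×4 + 4×1 + 2×1 + 3×4 = 22; y_lin[4] = 4×4 + 2×1 + 3×1 = 21; y_lin[5] = 2×4 + 3×1 = 11; y_lin[6] = 3×4 = 12 → [4, 17, 13, 22, 21, 11, 12]. Circular (length 4): y[0] = 1×4 + 4×4 + 2×1 + 3×1 = 25; y[1] = 1×1 + 4×4 + 2×4 + 3×1 = 28; y[2] = 1×1 + 4×1 + 2×4 + 3×4 = 25; y[3] = 1×4 + 4×1 + 2×1 + 3×4 = 22 → [25, 28, 25, 22]

Linear: [4, 17, 13, 22, 21, 11, 12], Circular: [25, 28, 25, 22]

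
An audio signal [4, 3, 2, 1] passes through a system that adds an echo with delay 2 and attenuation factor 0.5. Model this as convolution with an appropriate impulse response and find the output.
Direct-path + delayed-attenuated-path model → impulse response h = [1, 0, 0.5] (1 at lag 0, 0.5 at lag 2). Output y[n] = x[n] + 0.5·x[n - 2] (with x[n] = 0 outside 0..3): y[0] = 4 + 0.5×0 = 4; y[1] = 3 + 0.5×0 = 3; y[2] = 2 + 0.5×4 = 4.0; y[3] = 1 + 0.5×3 = 2.5; y[4] = 0 + 0.5×2 = 1.0; y[5] = 0 + 0.5×1 = 0.5. So y = [4, 3, 4.0, 2.5, 1.0, 0.5]

[4, 3, 4.0, 2.5, 1.0, 0.5]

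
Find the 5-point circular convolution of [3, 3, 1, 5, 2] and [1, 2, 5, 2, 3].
Use y[k] = Σ_j f[j]·g[(k-j) mod 5]. y[0] = 3×1 + 3×3 + 1×2 + 5×5 + 2×2 = 43; y[1] = 3×2 + 3×1 + 1×3 + 5×2 + 2×5 = 32; y[2] = 3×5 + 3×2 + 1×1 + 5×3 + 2×2 = 41; y[3] = 3×2 + 3×5 + 1×2 + 5×1 + 2×3 = 34; y[4] = 3×3 + 3×2 + 1×5 + 5×2 + 2×1 = 32. Result: [43, 32, 41, 34, 32]

[43, 32, 41, 34, 32]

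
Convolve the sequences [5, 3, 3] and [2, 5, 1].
y[0] = 5×2 = 10; y[1] = 5×5 + 3×2 = 31; y[2] = 5×1 + 3×5 + 3×2 = 26; y[3] = 3×1 + 3×5 = 18; y[4] = 3×1 = 3

[10, 31, 26, 18, 3]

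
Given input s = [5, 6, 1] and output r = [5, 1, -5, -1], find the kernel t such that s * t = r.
Output length 4 = len(s) + len(t) - 1 ⇒ len(t) = 2. Solve t forward using t[k] = (r[k] - Σ_{i≥1} s[i]·t[k-i]) / s[0]: t[0] = r[0] / s[0] = 5 / 5 = 1; t[1] = (r[1] - 6×1) / s[0] = (1 - 6×1) / 5 = -1. So t = [1, -1]. Forward-check [5, 6, 1] * [1, -1]: r[0] = 5×1 = 5; r[1] = 5×-1 + 6×1 = 1; r[2] = 6×-1 + 1×1 = -5; r[3] = 1×-1 = -1 → [5, 1, -5, -1] ✓

[1, -1]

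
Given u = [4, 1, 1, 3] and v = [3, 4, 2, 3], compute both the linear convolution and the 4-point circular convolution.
Linear: y_lin[0] = 4×3 = 12; y_lin[1] = 4×4 + 1×3 = 19; y_lin[2] = 4×2 + 1×4 + 1×3 = 15; y_lin[3] = 4×3 + 1×2 + 1×4 + 3×3 = 27; y_lin[4] = 1×3 + 1×2 + 3×4 = 17; y_lin[5] = 1×3 + 3×2 = 9; y_lin[6] = 3×3 = 9 → [12, 19, 15, 27, 17, 9, 9]. Circular (length 4): y[0] = 4×3 + 1×3 + 1×2 + 3×4 = 29; y[1] = 4×4 + 1×3 + 1×3 + 3×2 = 28; y[2] = 4×2 + 1×4 + 1×3 + 3×3 = 24; y[3] = 4×3 + 1×2 + 1×4 + 3×3 = 27 → [29, 28, 24, 27]

Linear: [12, 19, 15, 27, 17, 9, 9], Circular: [29, 28, 24, 27]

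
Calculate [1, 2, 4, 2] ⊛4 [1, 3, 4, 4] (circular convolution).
Use y[k] = Σ_j u[j]·v[(k-j) mod 4]. y[0] = 1×1 + 2×4 + 4×4 + 2×3 = 31; y[1] = 1×3 + 2×1 + 4×4 + 2×4 = 29; y[2] = 1×4 + 2×3 + 4×1 + 2×4 = 22; y[3] = 1×4 + 2×4 + 4×3 + 2×1 = 26. Result: [31, 29, 22, 26]

[31, 29, 22, 26]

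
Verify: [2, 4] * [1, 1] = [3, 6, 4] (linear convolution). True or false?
Recompute linear convolution of [2, 4] and [1, 1]: y[0] = 2×1 = 2; y[1] = 2×1 + 4×1 = 6; y[2] = 4×1 = 4 → [2, 6, 4]. Compare to given [3, 6, 4]: they differ at index 0: given 3, correct 2, so answer: No

No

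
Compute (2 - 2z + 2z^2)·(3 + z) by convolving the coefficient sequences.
Ascending coefficients: a = [2, -2, 2], b = [3, 1]. c[0] = 2×3 = 6; c[1] = 2×1 + -2×3 = -4; c[2] = -2×1 + 2×3 = 4; c[3] = 2×1 = 2. Result coefficients: [6, -4, 4, 2] → 6 - 4z + 4z^2 + 2z^3

6 - 4z + 4z^2 + 2z^3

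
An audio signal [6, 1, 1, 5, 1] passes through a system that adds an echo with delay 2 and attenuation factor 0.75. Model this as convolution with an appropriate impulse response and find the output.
Direct-path + delayed-attenuated-path model → impulse response h = [1, 0, 0.75] (1 at lag 0, 0.75 at lag 2). Output y[n] = x[n] + 0.75·x[n - 2] (with x[n] = 0 outside 0..4): y[0] = 6 + 0.75×0 = 6; y[1] = 1 + 0.75×0 = 1; y[2] = 1 + 0.75×6 = 5.5; y[3] = 5 + 0.75×1 = 5.75; y[4] = 1 + 0.75×1 = 1.75; y[5] = 0 + 0.75×5 = 3.75; y[6] = 0 + 0.75×1 = 0.75. So y = [6, 1, 5.5, 5.75, 1.75, 3.75, 0.75]

[6, 1, 5.5, 5.75, 1.75, 3.75, 0.75]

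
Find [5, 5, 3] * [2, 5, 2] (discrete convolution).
y[0] = 5×2 = 10; y[1] = 5×5 + 5×2 = 35; y[2] = 5×2 + 5×5 + 3×2 = 41; y[3] = 5×2 + 3×5 = 25; y[4] = 3×2 = 6

[10, 35, 41, 25, 6]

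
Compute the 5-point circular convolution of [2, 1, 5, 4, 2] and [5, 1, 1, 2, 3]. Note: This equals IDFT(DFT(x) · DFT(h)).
Either evaluate y[k] = Σ_j x[j]·h[(k-j) mod 5] directly, or use IDFT(DFT(x) · DFT(h)). y[0] = 2×5 + 1×3 + 5×2 + 4×1 + 2×1 = 29; y[1] = 2×1 + 1×5 + 5×3 + 4×2 + 2×1 = 32; y[2] = 2×1 + 1×1 + 5×5 + 4×3 + 2×2 = 44; y[3] = 2×2 + 1×1 + 5×1 + 4×5 + 2×3 = 36; y[4] = 2×3 + 1×2 + 5×1 + 4×1 + 2×5 = 27. Result: [29, 32, 44, 36, 27]

[29, 32, 44, 36, 27]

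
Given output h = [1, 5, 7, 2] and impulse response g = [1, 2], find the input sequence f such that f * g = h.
Deconvolve h=[1, 5, 7, 2] by g=[1, 2]. Since g[0]=1, solve forward: f[0] = h[0] / 1 = 1; f[1] = (h[1] - 1×2) / 1 = 3; f[2] = (h[2] - 3×2) / 1 = 1. So f = [1, 3, 1]. Check by forward convolution: h[0] = 1×1 = 1; h[1] = 1×2 + 3×1 = 5; h[2] = 3×2 + 1×1 = 7; h[3] = 1×2 = 2

[1, 3, 1]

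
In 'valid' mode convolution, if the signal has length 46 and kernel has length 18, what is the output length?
'Valid' mode counts only positions where the kernel fully overlaps the signal: m - n + 1 = 46 - 18 + 1 = 29

29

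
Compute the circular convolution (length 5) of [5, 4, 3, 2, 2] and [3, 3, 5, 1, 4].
Use y[k] = Σ_j s[j]·t[(k-j) mod 5]. y[0] = 5×3 + 4×4 + 3×1 + 2×5 + 2×3 = 50; y[1] = 5×3 + 4×3 + 3×4 + 2×1 + 2×5 = 51; y[2] = 5×5 + 4×3 + 3×3 + 2×4 + 2×1 = 56; y[3] = 5×1 + 4×5 + 3×3 + 2×3 + 2×4 = 48; y[4] = 5×4 + 4×1 + 3×5 + 2×3 + 2×3 = 51. Result: [50, 51, 56, 48, 51]

[50, 51, 56, 48, 51]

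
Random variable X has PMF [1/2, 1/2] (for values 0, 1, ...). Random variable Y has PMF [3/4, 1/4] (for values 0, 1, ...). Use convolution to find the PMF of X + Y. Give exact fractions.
P(X+Y=k) = Σ_i P(X=i)·P(Y=k-i) — a convolution of [1/2, 1/2] and [3/4, 1/4]. P(X+Y=0) = (1/2)×(3/4) = 3/8; P(X+Y=1) = (1/2)×(1/4) + (1/2)×(3/4) = 1/8 + 3/8 = 1/2; P(X+Y=2) = (1/2)×(1/4) = 1/8. PMF: [3/8, 1/2, 1/8] (sums to 1 ✓)

[3/8, 1/2, 1/8]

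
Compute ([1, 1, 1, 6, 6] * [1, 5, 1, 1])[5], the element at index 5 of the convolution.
Use y[k] = Σ_i a[i]·b[k-i] at k=5. y[5] = 1×1 + 6×1 + 6×5 = 37

37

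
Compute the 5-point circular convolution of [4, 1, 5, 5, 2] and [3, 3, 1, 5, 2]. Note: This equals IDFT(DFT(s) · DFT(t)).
Either evaluate y[k] = Σ_j s[j]·t[(k-j) mod 5] directly, or use IDFT(DFT(s) · DFT(t)). y[0] = 4×3 + 1×2 + 5×5 + 5×1 + 2×3 = 50; y[1] = 4×3 + 1×3 + 5×2 + 5×5 + 2×1 = 52; y[2] = 4×1 + 1×3 + 5×3 + 5×2 + 2×5 = 42; y[3] = 4×5 + 1×1 + 5×3 + 5×3 + 2×2 = 55; y[4] = 4×2 + 1×5 + 5×1 + 5×3 + 2×3 = 39. Result: [50, 52, 42, 55, 39]

[50, 52, 42, 55, 39]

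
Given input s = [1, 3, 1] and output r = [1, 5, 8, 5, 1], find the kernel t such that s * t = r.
Output length 5 = len(s) + len(t) - 1 ⇒ len(t) = 3. Solve t forward using t[k] = (r[k] - Σ_{i≥1} s[i]·t[k-i]) / s[0]: t[0] = r[0] / s[0] = 1 / 1 = 1; t[1] = (r[1] - 3×1) / s[0] = (5 - 3×1) / 1 = 2; t[2] = (r[2] - 3×2 - 1×1) / s[0] = (8 - 3×2 - 1×1) / 1 = 1. So t = [1, 2, 1]. Forward-check [1, 3, 1] * [1, 2, 1]: r[0] = 1×1 = 1; r[1] = 1×2 + 3×1 = 5; r[2] = 1×1 + 3×2 + 1×1 = 8; r[3] = 3×1 + 1×2 = 5; r[4] = 1×1 = 1 → [1, 5, 8, 5, 1] ✓

[1, 2, 1]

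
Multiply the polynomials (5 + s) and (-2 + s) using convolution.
Ascending coefficients: a = [5, 1], b = [-2, 1]. c[0] = 5×-2 = -10; c[1] = 5×1 + 1×-2 = 3; c[2] = 1×1 = 1. Result coefficients: [-10, 3, 1] → -10 + 3s + s^2

-10 + 3s + s^2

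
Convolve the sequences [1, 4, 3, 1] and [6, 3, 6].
y[0] = 1×6 = 6; y[1] = 1×3 + 4×6 = 27; y[2] = 1×6 + 4×3 + 3×6 = 36; y[3] = 4×6 + 3×3 + 1×6 = 39; y[4] = 3×6 + 1×3 = 21; y[5] = 1×6 = 6

[6, 27, 36, 39, 21, 6]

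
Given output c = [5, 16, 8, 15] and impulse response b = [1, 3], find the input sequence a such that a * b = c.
Deconvolve c=[5, 16, 8, 15] by b=[1, 3]. Since b[0]=1, solve forward: a[0] = c[0] / 1 = 5; a[1] = (c[1] - 5×3) / 1 = 1; a[2] = (c[2] - 1×3) / 1 = 5. So a = [5, 1, 5]. Check by forward convolution: c[0] = 5×1 = 5; c[1] = 5×3 + 1×1 = 16; c[2] = 1×3 + 5×1 = 8; c[3] = 5×3 = 15

[5, 1, 5]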